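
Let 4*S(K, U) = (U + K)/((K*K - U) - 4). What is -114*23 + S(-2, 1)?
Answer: -10487/4 ≈ -2621.8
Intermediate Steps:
S(K, U) = (K + U)/(4*(-4 + K² - U)) (S(K, U) = ((U + K)/((K*K - U) - 4))/4 = ((K + U)/((K² - U) - 4))/4 = ((K + U)/(-4 + K² - U))/4 = (K + U)/(4*(-4 + K² - U)))
-114*23 + S(-2, 1) = -114*23 + (-2 + 1)/(4*(-4 + (-2)² - 1*1)) = -2622 + (¼)*(-1)/(-4 + 4 - 1) = -2622 + (¼)*(-1)/(-1) = -2622 + (¼)*(-1)*(-1) = -2622 + ¼ = -10487/4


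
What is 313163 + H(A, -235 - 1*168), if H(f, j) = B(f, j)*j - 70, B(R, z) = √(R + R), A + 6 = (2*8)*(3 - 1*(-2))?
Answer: 313093 - 806*√37 ≈ 3.0819e+5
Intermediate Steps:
A = 74 (A = -6 + (2*8)*(3 - 1*(-2)) = -6 + 16*(3 + 2) = -6 + 16*5 = -6 + 80 = 74)
B(R, z) = √2*√R (B(R, z) = √(2*R) = √2*√R)
H(f, j) = -70 + j*√2*√f (H(f, j) = (√2*√f)*j - 70 = j*√2*√f - 70 = -70 + j*√2*√f)
313163 + H(A, -235 - 1*168) = 313163 + (-70 + (-235 - 1*168)*√2*√74) = 313163 + (-70 + (-235 - 168)*√2*√74) = 313163 + (-70 - 403*√2*√74) = 313163 + (-70 - 806*√37) = 313093 - 806*√37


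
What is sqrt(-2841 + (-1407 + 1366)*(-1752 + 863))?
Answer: 2*sqrt(8402) ≈ 183.32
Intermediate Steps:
sqrt(-2841 + (-1407 + 1366)*(-1752 + 863)) = sqrt(-2841 - 41*(-889)) = sqrt(-2841 + 36449) = sqrt(33608) = 2*sqrt(8402)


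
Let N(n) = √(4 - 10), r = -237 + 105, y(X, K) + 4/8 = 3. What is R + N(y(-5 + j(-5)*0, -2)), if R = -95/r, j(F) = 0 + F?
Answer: 95/132 + I*√6 ≈ 0.7197 + 2.4495*I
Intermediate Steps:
j(F) = F
y(X, K) = 5/2 (y(X, K) = -½ + 3 = 5/2)
r = -132
N(n) = I*√6 (N(n) = √(-6) = I*√6)
R = 95/132 (R = -95/(-132) = -95*(-1/132) = 95/132 ≈ 0.71970)
R + N(y(-5 + j(-5)*0, -2)) = 95/132 + I*√6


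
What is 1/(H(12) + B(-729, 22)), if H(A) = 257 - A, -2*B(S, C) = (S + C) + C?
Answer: 2/1175 ≈ 0.0017021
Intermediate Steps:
B(S, C) = -C - S/2 (B(S, C) = -((S + C) + C)/2 = -((C + S) + C)/2 = -(S + 2*C)/2 = -C - S/2)
1/(H(12) + B(-729, 22)) = 1/((257 - 1*12) + (-1*22 - ½*(-729))) = 1/((257 - 12) + (-22 + 729/2)) = 1/(245 + 685/2) = 1/(1175/2) = 2/1175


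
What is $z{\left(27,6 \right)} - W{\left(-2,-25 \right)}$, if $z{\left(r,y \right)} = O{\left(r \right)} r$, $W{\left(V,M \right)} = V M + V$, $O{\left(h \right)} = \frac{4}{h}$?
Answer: $-44$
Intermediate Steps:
$W{\left(V,M \right)} = V + M V$ ($W{\left(V,M \right)} = M V + V = V + M V$)
$z{\left(r,y \right)} = 4$ ($z{\left(r,y \right)} = \frac{4}{r} r = 4$)
$z{\left(27,6 \right)} - W{\left(-2,-25 \right)} = 4 - - 2 \left(1 - 25\right) = 4 - \left(-2\right) \left(-24\right) = 4 - 48 = -44$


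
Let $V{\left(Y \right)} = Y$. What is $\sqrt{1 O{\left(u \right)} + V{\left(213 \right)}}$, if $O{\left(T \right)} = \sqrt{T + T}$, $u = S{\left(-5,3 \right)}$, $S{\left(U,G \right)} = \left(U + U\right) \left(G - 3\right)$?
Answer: $\sqrt{213} \approx 14.595$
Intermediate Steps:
$S{\left(U,G \right)} = 2 U \left(-3 + G\right)$
$u = 0$ ($u = 2 \left(-5\right) \left(-3 + 3\right) = 2 \left(-5\right) 0 = 0$)
$O{\left(T \right)} = \sqrt{2} \sqrt{T}$ ($O{\left(T \right)} = \sqrt{2 T} = \sqrt{2} \sqrt{T}$)
$\sqrt{1 O{\left(u \right)} + V{\left(213 \right)}} = \sqrt{1 \sqrt{2} \sqrt{0} + 213} = \sqrt{1 \sqrt{2} \cdot 0 + 213} = \sqrt{1 \cdot 0 + 213} = \sqrt{0 + 213} = \sqrt{213}$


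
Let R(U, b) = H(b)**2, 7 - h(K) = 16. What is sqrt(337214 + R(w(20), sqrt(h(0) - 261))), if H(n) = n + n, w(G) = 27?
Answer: sqrt(336134) ≈ 579.77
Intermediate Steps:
h(K) = -9 (h(K) = 7 - 1*16 = 7 - 16 = -9)
H(n) = 2*n
R(U, b) = 4*b**2 (R(U, b) = (2*b)**2 = 4*b**2)
sqrt(337214 + R(w(20), sqrt(h(0) - 261))) = sqrt(337214 + 4*(sqrt(-9 - 261))**2) = sqrt(337214 + 4*(sqrt(-270))**2) = sqrt(337214 + 4*(3*I*sqrt(30))**2) = sqrt(337214 + 4*(-270)) = sqrt(337214 - 1080) = sqrt(336134)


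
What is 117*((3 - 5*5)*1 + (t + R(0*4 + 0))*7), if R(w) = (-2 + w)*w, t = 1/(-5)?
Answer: -13689/5 ≈ -2737.8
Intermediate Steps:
t = -⅕ ≈ -0.20000
R(w) = w*(-2 + w)
117*((3 - 5*5)*1 + (t + R(0*4 + 0))*7) = 117*((3 - 5*5)*1 + (-⅕ + (0*4 + 0)*(-2 + (0*4 + 0)))*7) = 117*((3 - 25)*1 + (-⅕ + (0 + 0)*(-2 + (0 + 0)))*7) = 117*(-22*1 + (-⅕ + 0*(-2 + 0))*7) = 117*(-22 + (-⅕ + 0*(-2))*7) = 117*(-22 + (-⅕ + 0)*7) = 117*(-22 - ⅕*7) = 117*(-22 - 7/5) = 117*(-117/5) = -13689/5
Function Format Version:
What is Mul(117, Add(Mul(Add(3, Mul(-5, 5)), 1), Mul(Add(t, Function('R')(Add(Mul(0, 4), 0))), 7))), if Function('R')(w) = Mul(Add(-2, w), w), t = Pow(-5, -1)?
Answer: Rational(-13689, 5) ≈ -2737.8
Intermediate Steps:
t = Rational(-1, 5) ≈ -0.20000
Function('R')(w) = Mul(w, Add(-2, w))
Mul(117, Add(Mul(Add(3, Mul(-5, 5)), 1), Mul(Add(t, Function('R')(Add(Mul(0, 4), 0))), 7))) = Mul(117, Add(Mul(Add(3, Mul(-5, 5)), 1), Mul(Add(Rational(-1, 5), Mul(Add(Mul(0, 4), 0), Add(-2, Add(Mul(0, 4), 0)))), 7))) = Mul(117, Add(Mul(Add(3, -25), 1), Mul(Add(Rational(-1, 5), Mul(Add(0, 0), Add(-2, Add(0, 0)))), 7))) = Mul(117, Add(Mul(-22, 1), Mul(Add(Rational(-1, 5), Mul(0, Add(-2, 0))), 7))) = Mul(117, Add(-22, Mul(Add(Rational(-1, 5), Mul(0, -2)), 7))) = Mul(117, Add(-22, Mul(Add(Rational(-1, 5), 0), 7))) = Mul(117, Add(-22, Mul(Rational(-1, 5), 7))) = Mul(117, Add(-22, Rational(-7, 5))) = Mul(117, Rational(-117, 5)) = Rational(-13689, 5)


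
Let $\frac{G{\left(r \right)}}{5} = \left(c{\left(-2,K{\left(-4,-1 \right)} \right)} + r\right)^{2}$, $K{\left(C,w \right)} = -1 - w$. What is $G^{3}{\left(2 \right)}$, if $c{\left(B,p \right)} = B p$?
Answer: $8000$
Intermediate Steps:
$G{\left(r \right)} = 5 r^{2}$ ($G{\left(r \right)} = 5 \left(- 2 \left(-1 - -1\right) + r\right)^{2} = 5 \left(- 2 \left(-1 + 1\right) + r\right)^{2} = 5 \left(\left(-2\right) 0 + r\right)^{2} = 5 \left(0 + r\right)^{2} = 5 r^{2}$)
$G^{3}{\left(2 \right)} = \left(5 \cdot 2^{2}\right)^{3} = \left(5 \cdot 4\right)^{3} = 20^{3} = 8000$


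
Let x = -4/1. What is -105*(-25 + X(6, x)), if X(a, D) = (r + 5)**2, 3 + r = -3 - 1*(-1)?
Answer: 2625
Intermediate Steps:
r = -5 (r = -3 + (-3 - 1*(-1)) = -3 + (-3 + 1) = -3 - 2 = -5)
x = -4 (x = -4*1 = -4)
X(a, D) = 0 (X(a, D) = (-5 + 5)**2 = 0**2 = 0)
-105*(-25 + X(6, x)) = -105*(-25 + 0) = -105*(-25) = 2625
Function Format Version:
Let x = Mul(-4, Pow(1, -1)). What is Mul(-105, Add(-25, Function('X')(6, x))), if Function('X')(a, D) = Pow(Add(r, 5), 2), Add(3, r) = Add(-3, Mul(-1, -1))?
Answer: 2625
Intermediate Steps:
r = -5 (r = Add(-3, Add(-3, Mul(-1, -1))) = Add(-3, Add(-3, 1)) = Add(-3, -2) = -5)
x = -4 (x = Mul(-4, 1) = -4)
Function('X')(a, D) = 0 (Function('X')(a, D) = Pow(Add(-5, 5), 2) = Pow(0, 2) = 0)
Mul(-105, Add(-25, Function('X')(6, x))) = Mul(-105, Add(-25, 0)) = Mul(-105, -25) = 2625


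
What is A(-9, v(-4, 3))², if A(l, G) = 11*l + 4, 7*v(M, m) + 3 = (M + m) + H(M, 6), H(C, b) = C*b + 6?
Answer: 9025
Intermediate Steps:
H(C, b) = 6 + C*b
v(M, m) = 3/7 + M + m/7 (v(M, m) = -3/7 + ((M + m) + (6 + M*6))/7 = -3/7 + ((M + m) + (6 + 6*M))/7 = -3/7 + (6 + m + 7*M)/7 = -3/7 + (6/7 + M + m/7) = 3/7 + M + m/7)
A(l, G) = 4 + 11*l
A(-9, v(-4, 3))² = (4 + 11*(-9))² = (4 - 99)² = (-95)² = 9025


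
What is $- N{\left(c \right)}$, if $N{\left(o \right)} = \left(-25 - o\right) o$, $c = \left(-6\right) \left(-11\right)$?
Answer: $6006$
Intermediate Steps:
$c = 66$
$N{\left(o \right)} = o \left(-25 - o\right)$
$- N{\left(c \right)} = - \left(-1\right) 66 \left(25 + 66\right) = - \left(-1\right) 66 \cdot 91 = \left(-1\right) \left(-6006\right) = 6006$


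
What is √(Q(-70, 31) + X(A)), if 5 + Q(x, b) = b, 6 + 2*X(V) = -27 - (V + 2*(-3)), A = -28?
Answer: √106/2 ≈ 5.1478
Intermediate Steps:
X(V) = -27/2 - V/2 (X(V) = -3 + (-27 - (V + 2*(-3)))/2 = -3 + (-27 - (V - 6))/2 = -3 + (-27 - (-6 + V))/2 = -3 + (-27 + (6 - V))/2 = -3 + (-21 - V)/2 = -3 + (-21/2 - V/2) = -27/2 - V/2)
Q(x, b) = -5 + b
√(Q(-70, 31) + X(A)) = √((-5 + 31) + (-27/2 - ½*(-28))) = √(26 + (-27/2 + 14)) = √(26 + ½) = √(53/2) = √106/2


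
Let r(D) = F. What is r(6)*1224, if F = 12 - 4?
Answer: 9792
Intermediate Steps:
F = 8
r(D) = 8
r(6)*1224 = 8*1224 = 9792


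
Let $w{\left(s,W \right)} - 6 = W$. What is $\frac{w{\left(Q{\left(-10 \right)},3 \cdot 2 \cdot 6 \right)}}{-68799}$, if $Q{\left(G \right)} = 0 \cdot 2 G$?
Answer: $- \frac{14}{22933} \approx -0.00061047$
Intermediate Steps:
$Q{\left(G \right)} = 0$ ($Q{\left(G \right)} = 0 G = 0$)
$w{\left(s,W \right)} = 6 + W$
$\frac{w{\left(Q{\left(-10 \right)},3 \cdot 2 \cdot 6 \right)}}{-68799} = \frac{6 + 3 \cdot 2 \cdot 6}{-68799} = \left(6 + 6 \cdot 6\right) \left(- \frac{1}{68799}\right) = \left(6 + 36\right) \left(- \frac{1}{68799}\right) = 42 \left(- \frac{1}{68799}\right) = - \frac{14}{22933}$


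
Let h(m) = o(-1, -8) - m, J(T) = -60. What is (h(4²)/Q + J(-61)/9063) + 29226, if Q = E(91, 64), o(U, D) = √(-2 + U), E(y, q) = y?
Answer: 8034498730/274911 + I*√3/91 ≈ 29226.0 + 0.019034*I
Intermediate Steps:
Q = 91
h(m) = -m + I*√3 (h(m) = √(-2 - 1) - m = √(-3) - m = I*√3 - m = -m + I*√3)
(h(4²)/Q + J(-61)/9063) + 29226 = ((-1*4² + I*√3)/91 - 60/9063) + 29226 = ((-1*16 + I*√3)*(1/91) - 60*1/9063) + 29226 = ((-16 + I*√3)*(1/91) - 20/3021) + 29226 = ((-16/91 + I*√3/91) - 20/3021) + 29226 = (-50156/274911 + I*√3/91) + 29226 = 8034498730/274911 + I*√3/91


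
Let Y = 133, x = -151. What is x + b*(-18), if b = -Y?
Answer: 2243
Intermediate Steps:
b = -133 (b = -1*133 = -133)
x + b*(-18) = -151 - 133*(-18) = -151 + 2394 = 2243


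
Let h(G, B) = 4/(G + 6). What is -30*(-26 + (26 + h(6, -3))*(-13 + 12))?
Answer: 1570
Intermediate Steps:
h(G, B) = 4/(6 + G)
-30*(-26 + (26 + h(6, -3))*(-13 + 12)) = -30*(-26 + (26 + 4/(6 + 6))*(-13 + 12)) = -30*(-26 + (26 + 4/12)*(-1)) = -30*(-26 + (26 + 4*(1/12))*(-1)) = -30*(-26 + (26 + ⅓)*(-1)) = -30*(-26 + (79/3)*(-1)) = -30*(-26 - 79/3) = -30*(-157/3) = 1570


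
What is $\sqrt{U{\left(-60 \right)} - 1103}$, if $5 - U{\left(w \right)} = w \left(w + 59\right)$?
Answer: $i \sqrt{1158} \approx 34.029 i$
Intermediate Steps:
$U{\left(w \right)} = 5 - w \left(59 + w\right)$ ($U{\left(w \right)} = 5 - w \left(w + 59\right) = 5 - w \left(59 + w\right)$)
$\sqrt{U{\left(-60 \right)} - 1103} = \sqrt{\left(5 - \left(-60\right)^{2} - -3540\right) - 1103} = \sqrt{\left(5 - 3600 + 3540\right) - 1103} = \sqrt{-55 - 1103} = \sqrt{-1158} = i \sqrt{1158}$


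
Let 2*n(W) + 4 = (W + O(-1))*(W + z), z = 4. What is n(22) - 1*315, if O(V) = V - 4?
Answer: -96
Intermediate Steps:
O(V) = -4 + V
n(W) = -2 + (-5 + W)*(4 + W)/2 (n(W) = -2 + ((W + (-4 - 1))*(W + 4))/2 = -2 + ((W - 5)*(4 + W))/2 = -2 + ((-5 + W)*(4 + W))/2 = -2 + (-5 + W)*(4 + W)/2)
n(22) - 1*315 = (-12 + (1/2)*22**2 - 1/2*22) - 1*315 = (-12 + (1/2)*484 - 11) - 315 = (-12 + 242 - 11) - 315 = 219 - 315 = -96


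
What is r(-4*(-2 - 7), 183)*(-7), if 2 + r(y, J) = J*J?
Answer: -234409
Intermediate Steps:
r(y, J) = -2 + J² (r(y, J) = -2 + J*J = -2 + J²)
r(-4*(-2 - 7), 183)*(-7) = (-2 + 183²)*(-7) = (-2 + 33489)*(-7) = 33487*(-7) = -234409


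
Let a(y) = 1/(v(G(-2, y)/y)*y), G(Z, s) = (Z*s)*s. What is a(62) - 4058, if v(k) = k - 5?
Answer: -32455885/7998 ≈ -4058.0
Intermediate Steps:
G(Z, s) = Z*s²
v(k) = -5 + k
a(y) = 1/(y*(-5 - 2*y)) (a(y) = 1/((-5 + (-2*y²)/y)*y) = 1/((-5 - 2*y)*y) = 1/(y*(-5 - 2*y)))
a(62) - 4058 = -1/(62*(5 + 2*62)) - 4058 = -1*1/62/(5 + 124) - 4058 = -1*1/62/129 - 4058 = -1*1/62*1/129 - 4058 = -1/7998 - 4058 = -32455885/7998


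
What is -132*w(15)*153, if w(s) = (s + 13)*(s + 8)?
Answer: -13006224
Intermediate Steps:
w(s) = (8 + s)*(13 + s) (w(s) = (13 + s)*(8 + s) = (8 + s)*(13 + s))
-132*w(15)*153 = -132*(104 + 15² + 21*15)*153 = -132*(104 + 225 + 315)*153 = -132*644*153 = -85008*153 = -13006224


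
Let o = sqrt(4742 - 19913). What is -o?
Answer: -I*sqrt(15171) ≈ -123.17*I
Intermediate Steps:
o = I*sqrt(15171) (o = sqrt(-15171) = I*sqrt(15171) ≈ 123.17*I)
-o = -I*sqrt(15171)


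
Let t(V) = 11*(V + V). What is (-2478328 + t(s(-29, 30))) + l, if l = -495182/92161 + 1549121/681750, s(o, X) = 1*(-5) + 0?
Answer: -155722342311934519/62830761750 ≈ -2.4784e+6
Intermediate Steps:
s(o, X) = -5 (s(o, X) = -5 + 0 = -5)
t(V) = 22*V (t(V) = 11*(2*V) = 22*V)
l = -194821788019/62830761750 (l = -495182*1/92161 + 1549121*(1/681750) = -495182/92161 + 1549121/681750 = -194821788019/62830761750 ≈ -3.1007)
(-2478328 + t(s(-29, 30))) + l = (-2478328 + 22*(-5)) - 194821788019/62830761750 = (-2478328 - 110) - 194821788019/62830761750 = -2478438 - 194821788019/62830761750 = -155722342311934519/62830761750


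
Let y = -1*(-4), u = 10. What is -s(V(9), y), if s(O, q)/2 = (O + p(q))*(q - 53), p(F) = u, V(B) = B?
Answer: 1862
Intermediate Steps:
y = 4
p(F) = 10
s(O, q) = 2*(-53 + q)*(10 + O) (s(O, q) = 2*((O + 10)*(q - 53)) = 2*((10 + O)*(-53 + q)) = 2*((-53 + q)*(10 + O)) = 2*(-53 + q)*(10 + O))
-s(V(9), y) = -(-1060 - 106*9 + 20*4 + 2*9*4) = -(-1060 - 954 + 80 + 72) = -1*(-1862) = 1862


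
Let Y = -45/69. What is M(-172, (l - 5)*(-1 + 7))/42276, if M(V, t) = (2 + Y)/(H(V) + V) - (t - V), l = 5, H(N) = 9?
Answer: -214953/52830908 ≈ -0.0040687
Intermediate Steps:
Y = -15/23 (Y = -45*1/69 = -15/23 ≈ -0.65217)
M(V, t) = V - t + 31/(23*(9 + V)) (M(V, t) = (2 - 15/23)/(9 + V) - (t - V) = 31/(23*(9 + V)) + (V - t) = V - t + 31/(23*(9 + V)))
M(-172, (l - 5)*(-1 + 7))/42276 = ((31/23 + (-172)² - 9*(5 - 5)*(-1 + 7) + 9*(-172) - 1*(-172)*(5 - 5)*(-1 + 7))/(9 - 172))/42276 = ((31/23 + 29584 - 0*6 - 1548 - 1*(-172)*0*6)/(-163))*(1/42276) = -(31/23 + 29584 - 9*0 - 1548 - 1*(-172)*0)/163*(1/42276) = -(31/23 + 29584 + 0 - 1548 + 0)/163*(1/42276) = -1/163*644859/23*(1/42276) = -644859/3749*1/42276 = -214953/52830908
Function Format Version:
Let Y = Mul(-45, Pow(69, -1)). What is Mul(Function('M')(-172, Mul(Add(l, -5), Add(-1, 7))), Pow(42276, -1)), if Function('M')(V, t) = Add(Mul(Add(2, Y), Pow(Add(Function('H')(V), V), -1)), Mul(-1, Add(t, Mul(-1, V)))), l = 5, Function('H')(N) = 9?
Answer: Rational(-214953, 52830908) ≈ -0.0040687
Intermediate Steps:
Y = Rational(-15, 23) (Y = Mul(-45, Rational(1, 69)) = Rational(-15, 23) ≈ -0.65217)
Function('M')(V, t) = Add(V, Mul(-1, t), Mul(Rational(31, 23), Pow(Add(9, V), -1))) (Function('M')(V, t) = Add(Mul(Add(2, Rational(-15, 23)), Pow(Add(9, V), -1)), Mul(-1, Add(t, Mul(-1, V)))) = Add(Mul(Rational(31, 23), Pow(Add(9, V), -1)), Add(V, Mul(-1, t))) = Add(V, Mul(-1, t), Mul(Rational(31, 23), Pow(Add(9, V), -1))))
Mul(Function('M')(-172, Mul(Add(l, -5), Add(-1, 7))), Pow(42276, -1)) = Mul(Mul(Pow(Add(9, -172), -1), Add(Rational(31, 23), Pow(-172, 2), Mul(-9, Mul(Add(5, -5), Add(-1, 7))), Mul(9, -172), Mul(-1, -172, Mul(Add(5, -5), Add(-1, 7))))), Pow(42276, -1)) = Mul(Mul(Pow(-163, -1), Add(Rational(31, 23), 29584, Mul(-9, Mul(0, 6)), -1548, Mul(-1, -172, Mul(0, 6)))), Rational(1, 42276)) = Mul(Mul(Rational(-1, 163), Add(Rational(31, 23), 29584, Mul(-9, 0), -1548, Mul(-1, -172, 0))), Rational(1, 42276)) = Mul(Mul(Rational(-1, 163), Add(Rational(31, 23), 29584, 0, -1548, 0)), Rational(1, 42276)) = Mul(Mul(Rational(-1, 163), Rational(644859, 23)), Rational(1, 42276)) = Mul(Rational(-644859, 3749), Rational(1, 42276)) = Rational(-214953, 52830908)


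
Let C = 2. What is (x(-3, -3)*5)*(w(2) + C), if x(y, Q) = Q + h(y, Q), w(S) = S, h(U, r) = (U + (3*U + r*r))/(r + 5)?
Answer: -90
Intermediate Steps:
h(U, r) = (r² + 4*U)/(5 + r) (h(U, r) = (U + (3*U + r²))/(5 + r) = (U + (r² + 3*U))/(5 + r) = (r² + 4*U)/(5 + r))
x(y, Q) = Q + (Q² + 4*y)/(5 + Q)
(x(-3, -3)*5)*(w(2) + C) = ((((-3)² + 4*(-3) - 3*(5 - 3))/(5 - 3))*5)*(2 + 2) = (((9 - 12 - 3*2)/2)*5)*4 = (((9 - 12 - 6)/2)*5)*4 = (((½)*(-9))*5)*4 = -9/2*5*4 = -45/2*4 = -90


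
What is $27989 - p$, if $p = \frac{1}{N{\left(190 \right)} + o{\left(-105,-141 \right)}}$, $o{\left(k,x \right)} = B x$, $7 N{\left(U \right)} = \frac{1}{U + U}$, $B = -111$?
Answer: $\frac{1165228557069}{41631661} \approx 27989.0$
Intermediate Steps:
$N{\left(U \right)} = \frac{1}{14 U}$ ($N{\left(U \right)} = \frac{1}{7 \left(U + U\right)} = \frac{1}{7 \cdot 2 U} = \frac{\frac{1}{2} \frac{1}{U}}{7} = \frac{1}{14 U}$)
$o{\left(k,x \right)} = - 111 x$
$p = \frac{2660}{41631661}$ ($p = \frac{1}{\frac{1}{14 \cdot 190} - -15651} = \frac{1}{\frac{1}{14} \cdot \frac{1}{190} + 15651} = \frac{1}{\frac{1}{2660} + 15651} = \frac{1}{\frac{41631661}{2660}} = \frac{2660}{41631661} \approx 6.3894 \cdot 10^{-5}$)
$27989 - p = 27989 - \frac{2660}{41631661} = \frac{1165228557069}{41631661}$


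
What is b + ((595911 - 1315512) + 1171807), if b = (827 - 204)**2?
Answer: 840335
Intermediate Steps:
b = 388129 (b = 623**2 = 388129)
b + ((595911 - 1315512) + 1171807) = 388129 + ((595911 - 1315512) + 1171807) = 388129 + (-719601 + 1171807) = 388129 + 452206 = 840335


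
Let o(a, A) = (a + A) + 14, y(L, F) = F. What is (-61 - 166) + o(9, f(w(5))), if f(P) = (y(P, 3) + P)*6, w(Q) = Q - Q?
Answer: -186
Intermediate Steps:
w(Q) = 0
f(P) = 18 + 6*P (f(P) = (3 + P)*6 = 18 + 6*P)
o(a, A) = 14 + A + a (o(a, A) = (A + a) + 14 = 14 + A + a)
(-61 - 166) + o(9, f(w(5))) = (-61 - 166) + (14 + (18 + 6*0) + 9) = -227 + (14 + (18 + 0) + 9) = -227 + (14 + 18 + 9) = -227 + 41 = -186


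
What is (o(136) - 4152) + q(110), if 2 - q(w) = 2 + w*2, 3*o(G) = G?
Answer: -12980/3 ≈ -4326.7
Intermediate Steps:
o(G) = G/3
q(w) = -2*w (q(w) = 2 - (2 + w*2) = 2 - (2 + 2*w) = 2 + (-2 - 2*w) = -2*w)
(o(136) - 4152) + q(110) = ((⅓)*136 - 4152) - 2*110 = (136/3 - 4152) - 220 = -12320/3 - 220 = -12980/3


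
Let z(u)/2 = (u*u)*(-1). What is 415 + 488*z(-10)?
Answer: -97185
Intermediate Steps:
z(u) = -2*u² (z(u) = 2*((u*u)*(-1)) = 2*(u²*(-1)) = 2*(-u²) = -2*u²)
415 + 488*z(-10) = 415 + 488*(-2*(-10)²) = 415 + 488*(-2*100) = 415 + 488*(-200) = 415 - 97600 = -97185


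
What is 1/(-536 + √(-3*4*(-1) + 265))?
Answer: -536/287019 - √277/287019 ≈ -0.0019255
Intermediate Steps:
1/(-536 + √(-3*4*(-1) + 265)) = 1/(-536 + √(-12*(-1) + 265)) = 1/(-536 + √(12 + 265)) = 1/(-536 + √277)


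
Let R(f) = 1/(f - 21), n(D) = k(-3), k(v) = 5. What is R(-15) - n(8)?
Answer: -181/36 ≈ -5.0278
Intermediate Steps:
n(D) = 5
R(f) = 1/(-21 + f)
R(-15) - n(8) = 1/(-21 - 15) - 1*5 = 1/(-36) - 5 = -1/36 - 5 = -181/36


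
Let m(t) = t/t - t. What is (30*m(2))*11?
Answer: -330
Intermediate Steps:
m(t) = 1 - t
(30*m(2))*11 = (30*(1 - 1*2))*11 = (30*(1 - 2))*11 = (30*(-1))*11 = -30*11 = -330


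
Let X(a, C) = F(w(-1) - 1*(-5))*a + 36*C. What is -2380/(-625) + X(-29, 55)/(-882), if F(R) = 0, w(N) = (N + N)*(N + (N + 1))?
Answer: 9574/6125 ≈ 1.5631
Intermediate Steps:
w(N) = 2*N*(1 + 2*N) (w(N) = (2*N)*(N + (1 + N)) = (2*N)*(1 + 2*N) = 2*N*(1 + 2*N))
X(a, C) = 36*C (X(a, C) = 0*a + 36*C = 0 + 36*C = 36*C)
-2380/(-625) + X(-29, 55)/(-882) = -2380/(-625) + (36*55)/(-882) = -2380*(-1/625) + 1980*(-1/882) = 476/125 - 110/49 = 9574/6125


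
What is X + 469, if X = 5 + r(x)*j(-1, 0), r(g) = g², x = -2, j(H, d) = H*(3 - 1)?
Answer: 466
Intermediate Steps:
j(H, d) = 2*H (j(H, d) = H*2 = 2*H)
X = -3 (X = 5 + (-2)²*(2*(-1)) = 5 + 4*(-2) = 5 - 8 = -3)
X + 469 = -3 + 469 = 466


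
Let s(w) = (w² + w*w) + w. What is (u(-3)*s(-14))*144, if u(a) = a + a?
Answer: -326592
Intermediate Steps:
u(a) = 2*a
s(w) = w + 2*w² (s(w) = (w² + w²) + w = 2*w² + w = w + 2*w²)
(u(-3)*s(-14))*144 = ((2*(-3))*(-14*(1 + 2*(-14))))*144 = -(-84)*(1 - 28)*144 = -(-84)*(-27)*144 = -6*378*144 = -2268*144 = -326592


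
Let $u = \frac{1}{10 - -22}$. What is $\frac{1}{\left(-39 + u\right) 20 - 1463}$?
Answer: $- \frac{8}{17939} \approx -0.00044596$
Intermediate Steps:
$u = \frac{1}{32}$ ($u = \frac{1}{10 + 22} = \frac{1}{32} \approx 0.03125$)
$\frac{1}{\left(-39 + u\right) 20 - 1463} = \frac{1}{\left(-39 + \frac{1}{32}\right) 20 - 1463} = \frac{1}{\left(- \frac{1247}{32}\right) 20 - 1463} = \frac{1}{- \frac{6235}{8} - 1463} = \frac{1}{- \frac{17939}{8}} = - \frac{8}{17939}$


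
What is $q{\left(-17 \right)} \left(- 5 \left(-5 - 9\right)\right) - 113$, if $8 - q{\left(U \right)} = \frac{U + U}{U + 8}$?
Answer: $\frac{1643}{9} \approx 182.56$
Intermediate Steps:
$q{\left(U \right)} = 8 - \frac{2 U}{8 + U}$ ($q{\left(U \right)} = 8 - \frac{U + U}{U + 8} = 8 - \frac{2 U}{8 + U}$)
$q{\left(-17 \right)} \left(- 5 \left(-5 - 9\right)\right) - 113 = \frac{2 \left(32 + 3 \left(-17\right)\right)}{8 - 17} \left(- 5 \left(-5 - 9\right)\right) - 113 = \frac{2 \left(32 - 51\right)}{-9} \left(\left(-5\right) \left(-14\right)\right) - 113 = 2 \left(- \frac{1}{9}\right) \left(-19\right) 70 - 113 = \frac{38}{9} \cdot 70 - 113 = \frac{2660}{9} - 113 = \frac{1643}{9}$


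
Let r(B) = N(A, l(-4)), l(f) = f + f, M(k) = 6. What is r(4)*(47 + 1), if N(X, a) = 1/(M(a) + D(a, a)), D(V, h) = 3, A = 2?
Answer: 16/3 ≈ 5.3333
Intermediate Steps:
l(f) = 2*f
N(X, a) = ⅑ (N(X, a) = 1/(6 + 3) = 1/9 = ⅑)
r(B) = ⅑
r(4)*(47 + 1) = (47 + 1)/9 = (⅑)*48 = 16/3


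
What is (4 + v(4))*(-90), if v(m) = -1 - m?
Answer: 90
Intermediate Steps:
(4 + v(4))*(-90) = (4 + (-1 - 1*4))*(-90) = (4 + (-1 - 4))*(-90) = (4 - 5)*(-90) = -1*(-90) = 90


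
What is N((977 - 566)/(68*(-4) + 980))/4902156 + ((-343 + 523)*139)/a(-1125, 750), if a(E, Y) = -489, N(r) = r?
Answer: -9648619503109/188576137008 ≈ -51.166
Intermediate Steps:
N((977 - 566)/(68*(-4) + 980))/4902156 + ((-343 + 523)*139)/a(-1125, 750) = ((977 - 566)/(68*(-4) + 980))/4902156 + ((-343 + 523)*139)/(-489) = (411/(-272 + 980))*(1/4902156) + (180*139)*(-1/489) = (411/708)*(1/4902156) + 25020*(-1/489) = (411*(1/708))*(1/4902156) - 8340/163 = (137/236)*(1/4902156) - 8340/163 = 137/1156908816 - 8340/163 = -9648619503109/188576137008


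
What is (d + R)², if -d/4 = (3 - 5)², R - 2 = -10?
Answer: 576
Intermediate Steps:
R = -8 (R = 2 - 10 = -8)
d = -16 (d = -4*(3 - 5)² = -4*(-2)² = -4*4 = -16)
(d + R)² = (-16 - 8)² = (-24)² = 576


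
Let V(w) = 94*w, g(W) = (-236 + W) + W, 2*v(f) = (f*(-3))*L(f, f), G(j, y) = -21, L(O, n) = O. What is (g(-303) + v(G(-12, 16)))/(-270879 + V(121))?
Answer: 3007/519010 ≈ 0.0057937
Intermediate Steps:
v(f) = -3*f²/2 (v(f) = ((f*(-3))*f)/2 = ((-3*f)*f)/2 = (-3*f²)/2 = -3*f²/2)
g(W) = -236 + 2*W
(g(-303) + v(G(-12, 16)))/(-270879 + V(121)) = ((-236 + 2*(-303)) - 3/2*(-21)²)/(-270879 + 94*121) = ((-236 - 606) - 3/2*441)/(-270879 + 11374) = (-842 - 1323/2)/(-259505) = -3007/2*(-1/259505) = 3007/519010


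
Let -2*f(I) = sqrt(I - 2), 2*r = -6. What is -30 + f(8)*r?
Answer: -30 + 3*sqrt(6)/2 ≈ -26.326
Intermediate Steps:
r = -3 (r = (1/2)*(-6) = -3)
f(I) = -sqrt(-2 + I)/2 (f(I) = -sqrt(I - 2)/2 = -sqrt(-2 + I)/2)
-30 + f(8)*r = -30 - sqrt(-2 + 8)/2*(-3) = -30 - sqrt(6)/2*(-3) = -30 + 3*sqrt(6)/2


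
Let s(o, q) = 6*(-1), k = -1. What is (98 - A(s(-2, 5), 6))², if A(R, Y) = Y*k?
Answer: 10816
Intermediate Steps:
s(o, q) = -6
A(R, Y) = -Y (A(R, Y) = Y*(-1) = -Y)
(98 - A(s(-2, 5), 6))² = (98 - (-1)*6)² = (98 - 1*(-6))² = (98 + 6)² = 104² = 10816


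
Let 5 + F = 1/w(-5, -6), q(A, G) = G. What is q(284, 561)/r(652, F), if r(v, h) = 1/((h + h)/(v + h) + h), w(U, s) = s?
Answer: -22567721/7762 ≈ -2907.5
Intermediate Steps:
F = -31/6 (F = -5 + 1/(-6) = -5 - 1/6 = -31/6 ≈ -5.1667)
r(v, h) = 1/(h + 2*h/(h + v)) (r(v, h) = 1/((2*h)/(h + v) + h) = 1/(2*h/(h + v) + h) = 1/(h + 2*h/(h + v)))
q(284, 561)/r(652, F) = 561/(((-31/6 + 652)/((-31/6)*(2 - 31/6 + 652)))) = 561/((-6/31*3881/6/3893/6)) = 561/((-6/31*6/3893*3881/6)) = 561/(-23286/120683) = 561*(-120683/23286) = -22567721/7762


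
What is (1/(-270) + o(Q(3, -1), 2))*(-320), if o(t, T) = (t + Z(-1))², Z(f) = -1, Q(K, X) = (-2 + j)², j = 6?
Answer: -1943968/27 ≈ -71999.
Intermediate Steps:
Q(K, X) = 16 (Q(K, X) = (-2 + 6)² = 4² = 16)
o(t, T) = (-1 + t)² (o(t, T) = (t - 1)² = (-1 + t)²)
(1/(-270) + o(Q(3, -1), 2))*(-320) = (1/(-270) + (-1 + 16)²)*(-320) = (-1/270 + 15²)*(-320) = (-1/270 + 225)*(-320) = (60749/270)*(-320) = -1943968/27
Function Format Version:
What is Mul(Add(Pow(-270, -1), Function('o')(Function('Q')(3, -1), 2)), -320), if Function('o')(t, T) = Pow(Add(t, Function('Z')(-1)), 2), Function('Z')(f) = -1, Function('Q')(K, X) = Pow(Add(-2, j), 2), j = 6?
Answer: Rational(-1943968, 27) ≈ -71999.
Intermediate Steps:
Function('Q')(K, X) = 16 (Function('Q')(K, X) = Pow(Add(-2, 6), 2) = Pow(4, 2) = 16)
Function('o')(t, T) = Pow(Add(-1, t), 2) (Function('o')(t, T) = Pow(Add(t, -1), 2) = Pow(Add(-1, t), 2))
Mul(Add(Pow(-270, -1), Function('o')(Function('Q')(3, -1), 2)), -320) = Mul(Add(Pow(-270, -1), Pow(Add(-1, 16), 2)), -320) = Mul(Add(Rational(-1, 270), Pow(15, 2)), -320) = Mul(Add(Rational(-1, 270), 225), -320) = Mul(Rational(60749, 270), -320) = Rational(-1943968, 27)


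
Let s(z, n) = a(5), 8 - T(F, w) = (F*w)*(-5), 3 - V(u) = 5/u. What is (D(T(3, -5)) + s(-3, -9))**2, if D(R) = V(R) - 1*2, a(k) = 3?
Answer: 74529/4489 ≈ 16.603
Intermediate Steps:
V(u) = 3 - 5/u
T(F, w) = 8 + 5*F*w (T(F, w) = 8 - F*w*(-5) = 8 - (-5)*F*w = 8 + 5*F*w)
s(z, n) = 3
D(R) = 1 - 5/R (D(R) = (3 - 5/R) - 1*2 = (3 - 5/R) - 2 = 1 - 5/R)
(D(T(3, -5)) + s(-3, -9))**2 = ((-5 + (8 + 5*3*(-5)))/(8 + 5*3*(-5)) + 3)**2 = ((-5 + (8 - 75))/(8 - 75) + 3)**2 = ((-5 - 67)/(-67) + 3)**2 = (-1/67*(-72) + 3)**2 = (72/67 + 3)**2 = (273/67)**2 = 74529/4489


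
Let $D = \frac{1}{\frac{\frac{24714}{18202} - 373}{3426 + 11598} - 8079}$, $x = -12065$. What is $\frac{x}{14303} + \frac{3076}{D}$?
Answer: $- \frac{3037575833837095456}{122231135217} \approx -2.4851 \cdot 10^{7}$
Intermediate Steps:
$D = - \frac{34183356}{276168178703}$ ($D = \frac{1}{\frac{24714 \cdot \frac{1}{18202} - 373}{15024} - 8079} = \frac{1}{\left(\frac{12357}{9101} - 373\right) \frac{1}{15024} - 8079} = \frac{1}{\left(- \frac{3382316}{9101}\right) \frac{1}{15024} - 8079} = \frac{1}{- \frac{845579}{34183356} - 8079} = \frac{1}{- \frac{276168178703}{34183356}} = - \frac{34183356}{276168178703} \approx -0.00012378$)
$\frac{x}{14303} + \frac{3076}{D} = - \frac{12065}{14303} + \frac{3076}{- \frac{34183356}{276168178703}} = \left(-12065\right) \frac{1}{14303} + 3076 \left(- \frac{276168178703}{34183356}\right) = - \frac{12065}{14303} - \frac{212373329422607}{8545839} = - \frac{3037575833837095456}{122231135217}$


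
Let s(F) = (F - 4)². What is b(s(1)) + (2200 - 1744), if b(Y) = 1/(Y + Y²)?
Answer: 41041/90 ≈ 456.01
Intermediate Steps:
s(F) = (-4 + F)²
b(s(1)) + (2200 - 1744) = 1/(((-4 + 1)²)*(1 + (-4 + 1)²)) + (2200 - 1744) = 1/(((-3)²)*(1 + (-3)²)) + 456 = 1/(9*(1 + 9)) + 456 = (⅑)/10 + 456 = (⅑)*(⅒) + 456 = 1/90 + 456 = 41041/90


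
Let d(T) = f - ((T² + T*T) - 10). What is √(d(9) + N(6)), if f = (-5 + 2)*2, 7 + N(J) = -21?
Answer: I*√186 ≈ 13.638*I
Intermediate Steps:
N(J) = -28 (N(J) = -7 - 21 = -28)
f = -6 (f = -3*2 = -6)
d(T) = 4 - 2*T² (d(T) = -6 - ((T² + T*T) - 10) = -6 - ((T² + T²) - 10) = -6 - (2*T² - 10) = -6 - (-10 + 2*T²) = -6 + (10 - 2*T²) = 4 - 2*T²)
√(d(9) + N(6)) = √((4 - 2*9²) - 28) = √((4 - 2*81) - 28) = √((4 - 162) - 28) = √(-158 - 28) = √(-186) = I*√186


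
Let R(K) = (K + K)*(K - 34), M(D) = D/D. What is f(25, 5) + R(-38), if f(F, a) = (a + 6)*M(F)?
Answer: 5483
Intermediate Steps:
M(D) = 1
R(K) = 2*K*(-34 + K) (R(K) = (2*K)*(-34 + K) = 2*K*(-34 + K))
f(F, a) = 6 + a (f(F, a) = (a + 6)*1 = (6 + a)*1 = 6 + a)
f(25, 5) + R(-38) = (6 + 5) + 2*(-38)*(-34 - 38) = 11 + 2*(-38)*(-72) = 11 + 5472 = 5483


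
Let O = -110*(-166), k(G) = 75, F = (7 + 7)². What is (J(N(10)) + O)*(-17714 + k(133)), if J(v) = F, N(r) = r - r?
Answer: -325545384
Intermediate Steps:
F = 196 (F = 14² = 196)
N(r) = 0
J(v) = 196
O = 18260
(J(N(10)) + O)*(-17714 + k(133)) = (196 + 18260)*(-17714 + 75) = 18456*(-17639) = -325545384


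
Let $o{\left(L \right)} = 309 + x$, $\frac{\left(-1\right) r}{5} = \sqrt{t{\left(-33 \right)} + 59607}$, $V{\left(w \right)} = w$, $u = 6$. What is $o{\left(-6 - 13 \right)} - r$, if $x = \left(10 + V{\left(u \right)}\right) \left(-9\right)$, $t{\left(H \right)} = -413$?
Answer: $165 + 5 \sqrt{59194} \approx 1381.5$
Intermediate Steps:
$x = -144$ ($x = \left(10 + 6\right) \left(-9\right) = 16 \left(-9\right) = -144$)
$r = - 5 \sqrt{59194}$ ($r = - 5 \sqrt{-413 + 59607} = - 5 \sqrt{59194} \approx -1216.5$)
$o{\left(L \right)} = 165$ ($o{\left(L \right)} = 309 - 144 = 165$)
$o{\left(-6 - 13 \right)} - r = 165 - - 5 \sqrt{59194} = 165 + 5 \sqrt{59194}$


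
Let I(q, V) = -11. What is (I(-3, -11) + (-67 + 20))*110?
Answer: -6380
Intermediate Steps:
(I(-3, -11) + (-67 + 20))*110 = (-11 + (-67 + 20))*110 = (-11 - 47)*110 = -58*110 = -6380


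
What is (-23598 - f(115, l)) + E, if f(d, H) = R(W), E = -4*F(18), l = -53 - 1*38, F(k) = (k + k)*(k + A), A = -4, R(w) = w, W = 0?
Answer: -25614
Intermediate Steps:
F(k) = 2*k*(-4 + k) (F(k) = (k + k)*(k - 4) = (2*k)*(-4 + k) = 2*k*(-4 + k))
l = -91 (l = -53 - 38 = -91)
E = -2016 (E = -8*18*(-4 + 18) = -8*18*14 = -4*504 = -2016)
f(d, H) = 0
(-23598 - f(115, l)) + E = (-23598 - 1*0) - 2016 = (-23598 + 0) - 2016 = -23598 - 2016 = -25614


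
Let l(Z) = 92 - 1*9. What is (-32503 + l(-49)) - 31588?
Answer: -64008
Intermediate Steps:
l(Z) = 83 (l(Z) = 92 - 9 = 83)
(-32503 + l(-49)) - 31588 = (-32503 + 83) - 31588 = -32420 - 31588 = -64008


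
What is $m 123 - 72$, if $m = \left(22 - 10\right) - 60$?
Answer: $-5976$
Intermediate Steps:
$m = -48$ ($m = 12 - 60 = -48$)
$m 123 - 72 = \left(-48\right) 123 - 72 = -5904 - 72 = -5976$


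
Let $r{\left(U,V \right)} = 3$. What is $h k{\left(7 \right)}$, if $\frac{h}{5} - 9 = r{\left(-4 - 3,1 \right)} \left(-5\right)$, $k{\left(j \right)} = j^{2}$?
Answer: $-1470$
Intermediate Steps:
$h = -30$ ($h = 45 + 5 \cdot 3 \left(-5\right) = 45 + 5 \left(-15\right) = 45 - 75 = -30$)
$h k{\left(7 \right)} = - 30 \cdot 7^{2} = \left(-30\right) 49 = -1470$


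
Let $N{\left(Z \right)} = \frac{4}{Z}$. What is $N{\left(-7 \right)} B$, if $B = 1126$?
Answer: $- \frac{4504}{7} \approx -643.43$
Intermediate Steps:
$N{\left(-7 \right)} B = \frac{4}{-7} \cdot 1126 = 4 \left(- \frac{1}{7}\right) 1126 = \left(- \frac{4}{7}\right) 1126 = - \frac{4504}{7}$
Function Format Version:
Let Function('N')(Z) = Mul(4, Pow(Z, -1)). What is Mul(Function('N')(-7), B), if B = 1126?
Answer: Rational(-4504, 7) ≈ -643.43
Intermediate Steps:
Mul(Function('N')(-7), B) = Mul(Mul(4, Pow(-7, -1)), 1126) = Mul(Mul(4, Rational(-1, 7)), 1126) = Mul(Rational(-4, 7), 1126) = Rational(-4504, 7)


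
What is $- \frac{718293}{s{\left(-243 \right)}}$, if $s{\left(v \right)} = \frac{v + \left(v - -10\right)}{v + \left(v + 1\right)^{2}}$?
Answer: $\frac{41891566053}{476} \approx 8.8007 \cdot 10^{7}$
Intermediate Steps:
$s{\left(v \right)} = \frac{10 + 2 v}{v + \left(1 + v\right)^{2}}$ ($s{\left(v \right)} = \frac{v + \left(v + 10\right)}{v + \left(1 + v\right)^{2}} = \frac{v + \left(10 + v\right)}{v + \left(1 + v\right)^{2}} = \frac{10 + 2 v}{v + \left(1 + v\right)^{2}}$)
$- \frac{718293}{s{\left(-243 \right)}} = - \frac{718293}{2 \frac{1}{-243 + \left(1 - 243\right)^{2}} \left(5 - 243\right)} = - \frac{718293}{2 \frac{1}{-243 + \left(-242\right)^{2}} \left(-238\right)} = - \frac{718293}{2 \frac{1}{-243 + 58564} \left(-238\right)} = - \frac{718293}{2 \cdot \frac{1}{58321} \left(-238\right)} = - \frac{718293}{- \frac{476}{58321}} = \left(-718293\right) \left(- \frac{58321}{476}\right) = \frac{41891566053}{476}$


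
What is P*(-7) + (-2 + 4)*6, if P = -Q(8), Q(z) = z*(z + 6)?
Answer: 796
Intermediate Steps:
Q(z) = z*(6 + z)
P = -112 (P = -8*(6 + 8) = -8*14 = -1*112 = -112)
P*(-7) + (-2 + 4)*6 = -112*(-7) + (-2 + 4)*6 = 784 + 2*6 = 784 + 12 = 796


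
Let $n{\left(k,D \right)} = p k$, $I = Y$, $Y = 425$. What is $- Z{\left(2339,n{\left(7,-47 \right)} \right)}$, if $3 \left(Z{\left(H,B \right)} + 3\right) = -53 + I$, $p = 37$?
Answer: $-121$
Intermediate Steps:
$I = 425$
$n{\left(k,D \right)} = 37 k$
$Z{\left(H,B \right)} = 121$ ($Z{\left(H,B \right)} = -3 + \frac{-53 + 425}{3} = -3 + \frac{1}{3} \cdot 372 = -3 + 124 = 121$)
$- Z{\left(2339,n{\left(7,-47 \right)} \right)} = \left(-1\right) 121 = -121$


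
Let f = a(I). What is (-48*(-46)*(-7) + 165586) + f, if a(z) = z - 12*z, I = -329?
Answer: 153749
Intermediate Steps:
a(z) = -11*z
f = 3619 (f = -11*(-329) = 3619)
(-48*(-46)*(-7) + 165586) + f = (-48*(-46)*(-7) + 165586) + 3619 = (2208*(-7) + 165586) + 3619 = (-15456 + 165586) + 3619 = 150130 + 3619 = 153749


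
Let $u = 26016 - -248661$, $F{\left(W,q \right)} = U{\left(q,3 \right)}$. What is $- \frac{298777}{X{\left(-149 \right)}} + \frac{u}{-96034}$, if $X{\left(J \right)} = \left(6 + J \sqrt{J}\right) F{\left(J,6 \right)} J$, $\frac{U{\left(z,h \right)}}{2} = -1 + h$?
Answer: $- \frac{67671221427639}{23667087846005} + \frac{298777 i \sqrt{149}}{13231940} \approx -2.8593 + 0.27562 i$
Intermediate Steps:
$U{\left(z,h \right)} = -2 + 2 h$ ($U{\left(z,h \right)} = 2 \left(-1 + h\right) = -2 + 2 h$)
$F{\left(W,q \right)} = 4$ ($F{\left(W,q \right)} = -2 + 2 \cdot 3 = -2 + 6 = 4$)
$u = 274677$ ($u = 26016 + 248661 = 274677$)
$X{\left(J \right)} = J \left(24 + 4 J^{\frac{3}{2}}\right)$ ($X{\left(J \right)} = \left(6 + J \sqrt{J}\right) 4 J = \left(6 + J^{\frac{3}{2}}\right) 4 J = \left(24 + 4 J^{\frac{3}{2}}\right) J = J \left(24 + 4 J^{\frac{3}{2}}\right)$)
$- \frac{298777}{X{\left(-149 \right)}} + \frac{u}{-96034} = - \frac{298777}{4 \left(-149\right)^{\frac{5}{2}} + 24 \left(-149\right)} + \frac{274677}{-96034} = - \frac{298777}{4 \cdot 22201 i \sqrt{149} - 3576} + 274677 \left(- \frac{1}{96034}\right) = - \frac{298777}{88804 i \sqrt{149} - 3576} - \frac{274677}{96034} = - \frac{298777}{-3576 + 88804 i \sqrt{149}} - \frac{274677}{96034} = - \frac{274677}{96034} - \frac{298777}{-3576 + 88804 i \sqrt{149}}$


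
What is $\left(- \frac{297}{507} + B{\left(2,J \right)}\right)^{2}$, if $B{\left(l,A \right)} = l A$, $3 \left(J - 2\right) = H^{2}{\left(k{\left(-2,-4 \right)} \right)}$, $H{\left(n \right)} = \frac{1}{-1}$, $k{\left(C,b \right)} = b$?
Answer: $\frac{4280761}{257049} \approx 16.653$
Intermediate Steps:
$H{\left(n \right)} = -1$
$J = \frac{7}{3}$ ($J = 2 + \frac{\left(-1\right)^{2}}{3} = 2 + \frac{1}{3} \cdot 1 = 2 + \frac{1}{3} = \frac{7}{3} \approx 2.3333$)
$B{\left(l,A \right)} = A l$
$\left(- \frac{297}{507} + B{\left(2,J \right)}\right)^{2} = \left(- \frac{297}{507} + \frac{7}{3} \cdot 2\right)^{2} = \left(\left(-297\right) \frac{1}{507} + \frac{14}{3}\right)^{2} = \left(- \frac{99}{169} + \frac{14}{3}\right)^{2} = \left(\frac{2069}{507}\right)^{2} = \frac{4280761}{257049}$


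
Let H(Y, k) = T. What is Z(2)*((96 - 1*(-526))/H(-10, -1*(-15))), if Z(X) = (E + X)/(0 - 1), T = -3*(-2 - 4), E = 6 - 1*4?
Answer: -1244/9 ≈ -138.22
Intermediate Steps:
E = 2 (E = 6 - 4 = 2)
T = 18 (T = -3*(-6) = 18)
H(Y, k) = 18
Z(X) = -2 - X (Z(X) = (2 + X)/(0 - 1) = (2 + X)/(-1) = (2 + X)*(-1) = -2 - X)
Z(2)*((96 - 1*(-526))/H(-10, -1*(-15))) = (-2 - 1*2)*((96 - 1*(-526))/18) = (-2 - 2)*((96 + 526)*(1/18)) = -2488/18 = -4*311/9 = -1244/9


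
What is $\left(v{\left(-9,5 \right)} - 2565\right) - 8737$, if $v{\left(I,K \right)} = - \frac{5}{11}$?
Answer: $- \frac{124327}{11} \approx -11302.0$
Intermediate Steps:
$v{\left(I,K \right)} = - \frac{5}{11}$ ($v{\left(I,K \right)} = \left(-5\right) \frac{1}{11} = - \frac{5}{11}$)
$\left(v{\left(-9,5 \right)} - 2565\right) - 8737 = \left(- \frac{5}{11} - 2565\right) - 8737 = - \frac{28220}{11} - 8737 = - \frac{124327}{11}$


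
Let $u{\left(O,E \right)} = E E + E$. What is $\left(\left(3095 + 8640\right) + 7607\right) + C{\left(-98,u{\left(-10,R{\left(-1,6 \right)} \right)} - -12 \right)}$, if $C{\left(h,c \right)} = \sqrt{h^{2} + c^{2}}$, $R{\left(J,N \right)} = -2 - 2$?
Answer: $19342 + 2 \sqrt{2545} \approx 19443.0$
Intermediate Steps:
$R{\left(J,N \right)} = -4$
$u{\left(O,E \right)} = E + E^{2}$ ($u{\left(O,E \right)} = E^{2} + E = E + E^{2}$)
$C{\left(h,c \right)} = \sqrt{c^{2} + h^{2}}$
$\left(\left(3095 + 8640\right) + 7607\right) + C{\left(-98,u{\left(-10,R{\left(-1,6 \right)} \right)} - -12 \right)} = \left(\left(3095 + 8640\right) + 7607\right) + \sqrt{\left(- 4 \left(1 - 4\right) - -12\right)^{2} + \left(-98\right)^{2}} = \left(11735 + 7607\right) + \sqrt{\left(\left(-4\right) \left(-3\right) + 12\right)^{2} + 9604} = 19342 + \sqrt{\left(12 + 12\right)^{2} + 9604} = 19342 + \sqrt{24^{2} + 9604} = 19342 + \sqrt{576 + 9604} = 19342 + \sqrt{10180} = 19342 + 2 \sqrt{2545}$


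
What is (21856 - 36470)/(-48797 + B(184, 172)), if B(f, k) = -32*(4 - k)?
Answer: 14614/43421 ≈ 0.33657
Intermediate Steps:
B(f, k) = -128 + 32*k
(21856 - 36470)/(-48797 + B(184, 172)) = (21856 - 36470)/(-48797 + (-128 + 32*172)) = -14614/(-48797 + (-128 + 5504)) = -14614/(-48797 + 5376) = -14614/(-43421) = -14614*(-1/43421) = 14614/43421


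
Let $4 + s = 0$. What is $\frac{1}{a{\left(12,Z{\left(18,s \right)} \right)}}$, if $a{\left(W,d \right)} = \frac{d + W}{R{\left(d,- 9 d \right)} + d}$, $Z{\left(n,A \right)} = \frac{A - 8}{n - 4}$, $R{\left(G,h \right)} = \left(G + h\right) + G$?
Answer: $\frac{6}{13} \approx 0.46154$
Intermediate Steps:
$R{\left(G,h \right)} = h + 2 G$
$s = -4$ ($s = -4 + 0 = -4$)
$Z{\left(n,A \right)} = \frac{-8 + A}{-4 + n}$
$a{\left(W,d \right)} = - \frac{W + d}{6 d}$ ($a{\left(W,d \right)} = \frac{d + W}{\left(- 9 d + 2 d\right) + d} = \frac{W + d}{- 7 d + d} = \frac{W + d}{\left(-6\right) d} = \left(W + d\right) \left(- \frac{1}{6 d}\right) = - \frac{W + d}{6 d}$)
$\frac{1}{a{\left(12,Z{\left(18,s \right)} \right)}} = \frac{1}{\frac{1}{6} \frac{1}{\frac{1}{-4 + 18} \left(-8 - 4\right)} \left(\left(-1\right) 12 - \frac{-8 - 4}{-4 + 18}\right)} = \frac{1}{\frac{1}{6} \frac{1}{\frac{1}{14} \left(-12\right)} \left(-12 - \frac{1}{14} \left(-12\right)\right)} = \frac{1}{\frac{1}{6} \frac{1}{- \frac{6}{7}} \left(-12 - - \frac{6}{7}\right)} = \frac{1}{\frac{1}{6} \left(- \frac{7}{6}\right) \left(-12 + \frac{6}{7}\right)} = \frac{1}{\frac{1}{6} \left(- \frac{7}{6}\right) \left(- \frac{78}{7}\right)} = \frac{1}{\frac{13}{6}} = \frac{6}{13}$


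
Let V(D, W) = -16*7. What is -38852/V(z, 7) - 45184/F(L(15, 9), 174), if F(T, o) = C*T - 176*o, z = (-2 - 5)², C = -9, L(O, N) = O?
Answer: 300027319/861252 ≈ 348.36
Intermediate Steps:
z = 49 (z = (-7)² = 49)
V(D, W) = -112
F(T, o) = -176*o - 9*T (F(T, o) = -9*T - 176*o = -176*o - 9*T)
-38852/V(z, 7) - 45184/F(L(15, 9), 174) = -38852/(-112) - 45184/(-176*174 - 9*15) = -38852*(-1/112) - 45184/(-30624 - 135) = 9713/28 - 45184/(-30759) = 9713/28 - 45184*(-1/30759) = 9713/28 + 45184/30759 = 300027319/861252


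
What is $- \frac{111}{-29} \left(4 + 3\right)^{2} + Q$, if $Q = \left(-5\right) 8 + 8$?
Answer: $\frac{4511}{29} \approx 155.55$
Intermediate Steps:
$Q = -32$ ($Q = -40 + 8 = -32$)
$- \frac{111}{-29} \left(4 + 3\right)^{2} + Q = - \frac{111}{-29} \left(4 + 3\right)^{2} - 32 = \left(-111\right) \left(- \frac{1}{29}\right) 7^{2} - 32 = \frac{111}{29} \cdot 49 - 32 = \frac{5439}{29} - 32 = \frac{4511}{29}$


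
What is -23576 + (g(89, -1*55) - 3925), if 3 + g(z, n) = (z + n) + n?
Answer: -27525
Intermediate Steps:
g(z, n) = -3 + z + 2*n (g(z, n) = -3 + ((z + n) + n) = -3 + ((n + z) + n) = -3 + (z + 2*n) = -3 + z + 2*n)
-23576 + (g(89, -1*55) - 3925) = -23576 + ((-3 + 89 + 2*(-1*55)) - 3925) = -23576 + ((-3 + 89 + 2*(-55)) - 3925) = -23576 + ((-3 + 89 - 110) - 3925) = -23576 + (-24 - 3925) = -23576 - 3949 = -27525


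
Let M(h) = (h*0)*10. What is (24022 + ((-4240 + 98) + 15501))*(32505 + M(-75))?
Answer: 1150059405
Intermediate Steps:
M(h) = 0 (M(h) = 0*10 = 0)
(24022 + ((-4240 + 98) + 15501))*(32505 + M(-75)) = (24022 + ((-4240 + 98) + 15501))*(32505 + 0) = (24022 + (-4142 + 15501))*32505 = (24022 + 11359)*32505 = 35381*32505 = 1150059405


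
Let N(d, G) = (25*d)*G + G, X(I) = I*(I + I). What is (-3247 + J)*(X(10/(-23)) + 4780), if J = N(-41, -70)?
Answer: 173054739060/529 ≈ 3.2714e+8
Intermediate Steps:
X(I) = 2*I**2 (X(I) = I*(2*I) = 2*I**2)
N(d, G) = G + 25*G*d (N(d, G) = 25*G*d + G = G + 25*G*d)
J = 71680 (J = -70*(1 + 25*(-41)) = -70*(1 - 1025) = -70*(-1024) = 71680)
(-3247 + J)*(X(10/(-23)) + 4780) = (-3247 + 71680)*(2*(10/(-23))**2 + 4780) = 68433*(2*(10*(-1/23))**2 + 4780) = 68433*(2*(-10/23)**2 + 4780) = 68433*(2*(100/529) + 4780) = 68433*(200/529 + 4780) = 68433*(2528820/529) = 173054739060/529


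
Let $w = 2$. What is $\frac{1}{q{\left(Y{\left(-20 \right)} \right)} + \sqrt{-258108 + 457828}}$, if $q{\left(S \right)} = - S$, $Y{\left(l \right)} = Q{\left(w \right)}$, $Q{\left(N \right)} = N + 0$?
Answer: $\frac{1}{99858} + \frac{\sqrt{49930}}{99858} \approx 0.0022477$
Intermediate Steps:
$Q{\left(N \right)} = N$
$Y{\left(l \right)} = 2$
$\frac{1}{q{\left(Y{\left(-20 \right)} \right)} + \sqrt{-258108 + 457828}} = \frac{1}{\left(-1\right) 2 + \sqrt{-258108 + 457828}} = \frac{1}{-2 + \sqrt{199720}} = \frac{1}{-2 + 2 \sqrt{49930}}$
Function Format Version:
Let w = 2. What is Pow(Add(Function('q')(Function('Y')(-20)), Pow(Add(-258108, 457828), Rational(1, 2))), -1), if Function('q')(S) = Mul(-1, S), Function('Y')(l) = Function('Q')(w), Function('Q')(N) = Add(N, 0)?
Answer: Add(Rational(1, 99858), Mul(Rational(1, 99858), Pow(49930, Rational(1, 2)))) ≈ 0.0022477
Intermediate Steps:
Function('Q')(N) = N
Function('Y')(l) = 2
Pow(Add(Function('q')(Function('Y')(-20)), Pow(Add(-258108, 457828), Rational(1, 2))), -1) = Pow(Add(Mul(-1, 2), Pow(Add(-258108, 457828), Rational(1, 2))), -1) = Pow(Add(-2, Pow(199720, Rational(1, 2))), -1) = Pow(Add(-2, Mul(2, Pow(49930, Rational(1, 2)))), -1)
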